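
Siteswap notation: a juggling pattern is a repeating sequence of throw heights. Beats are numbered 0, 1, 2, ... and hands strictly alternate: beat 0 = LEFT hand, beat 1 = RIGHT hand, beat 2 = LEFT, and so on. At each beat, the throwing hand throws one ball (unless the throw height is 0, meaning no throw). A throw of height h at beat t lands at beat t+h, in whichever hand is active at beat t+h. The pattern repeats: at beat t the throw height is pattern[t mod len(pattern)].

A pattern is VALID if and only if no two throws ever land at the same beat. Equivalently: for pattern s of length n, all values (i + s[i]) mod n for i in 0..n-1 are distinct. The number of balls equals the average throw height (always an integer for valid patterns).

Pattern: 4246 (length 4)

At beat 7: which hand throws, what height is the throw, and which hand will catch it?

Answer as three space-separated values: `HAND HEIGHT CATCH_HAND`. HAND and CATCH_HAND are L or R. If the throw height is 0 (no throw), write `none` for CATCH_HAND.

Answer: R 6 R

Derivation:
Beat 7: 7 mod 2 = 1, so hand = R
Throw height = pattern[7 mod 4] = pattern[3] = 6
Lands at beat 7+6=13, 13 mod 2 = 1, so catch hand = R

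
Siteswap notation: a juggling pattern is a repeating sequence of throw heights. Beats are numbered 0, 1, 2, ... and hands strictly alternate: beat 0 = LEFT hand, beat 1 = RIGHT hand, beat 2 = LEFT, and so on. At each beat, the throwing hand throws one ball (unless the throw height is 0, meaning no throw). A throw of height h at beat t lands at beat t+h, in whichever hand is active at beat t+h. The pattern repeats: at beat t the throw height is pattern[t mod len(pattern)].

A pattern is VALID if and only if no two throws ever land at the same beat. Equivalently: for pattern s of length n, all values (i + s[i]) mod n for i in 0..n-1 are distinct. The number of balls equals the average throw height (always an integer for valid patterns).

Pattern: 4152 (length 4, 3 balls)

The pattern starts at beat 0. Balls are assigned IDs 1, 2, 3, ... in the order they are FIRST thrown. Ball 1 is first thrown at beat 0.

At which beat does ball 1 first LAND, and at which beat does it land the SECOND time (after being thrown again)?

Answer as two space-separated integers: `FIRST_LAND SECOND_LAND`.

Answer: 4 8

Derivation:
Beat 0 (L): throw ball1 h=4 -> lands@4:L; in-air after throw: [b1@4:L]
Beat 1 (R): throw ball2 h=1 -> lands@2:L; in-air after throw: [b2@2:L b1@4:L]
Beat 2 (L): throw ball2 h=5 -> lands@7:R; in-air after throw: [b1@4:L b2@7:R]
Beat 3 (R): throw ball3 h=2 -> lands@5:R; in-air after throw: [b1@4:L b3@5:R b2@7:R]
Beat 4 (L): throw ball1 h=4 -> lands@8:L; in-air after throw: [b3@5:R b2@7:R b1@8:L]
Beat 5 (R): throw ball3 h=1 -> lands@6:L; in-air after throw: [b3@6:L b2@7:R b1@8:L]
Beat 6 (L): throw ball3 h=5 -> lands@11:R; in-air after throw: [b2@7:R b1@8:L b3@11:R]
Beat 7 (R): throw ball2 h=2 -> lands@9:R; in-air after throw: [b1@8:L b2@9:R b3@11:R]
Beat 8 (L): throw ball1 h=4 -> lands@12:L; in-air after throw: [b2@9:R b3@11:R b1@12:L]
Ball 1: thrown@0 h=4 -> first land @4; rethrown@4 h=4 -> second land @8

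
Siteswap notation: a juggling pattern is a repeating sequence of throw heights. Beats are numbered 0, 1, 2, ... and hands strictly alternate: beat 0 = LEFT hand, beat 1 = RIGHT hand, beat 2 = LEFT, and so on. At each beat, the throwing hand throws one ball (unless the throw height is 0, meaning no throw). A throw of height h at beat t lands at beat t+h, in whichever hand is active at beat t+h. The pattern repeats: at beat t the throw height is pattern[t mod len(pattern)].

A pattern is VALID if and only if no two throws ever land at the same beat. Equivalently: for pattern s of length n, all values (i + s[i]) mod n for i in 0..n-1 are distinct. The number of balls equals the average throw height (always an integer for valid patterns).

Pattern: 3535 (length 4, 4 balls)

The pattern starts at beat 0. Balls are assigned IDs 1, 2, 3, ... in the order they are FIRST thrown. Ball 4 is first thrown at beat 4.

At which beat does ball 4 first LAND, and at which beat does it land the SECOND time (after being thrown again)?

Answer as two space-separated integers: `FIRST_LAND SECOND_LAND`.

Beat 0 (L): throw ball1 h=3 -> lands@3:R; in-air after throw: [b1@3:R]
Beat 1 (R): throw ball2 h=5 -> lands@6:L; in-air after throw: [b1@3:R b2@6:L]
Beat 2 (L): throw ball3 h=3 -> lands@5:R; in-air after throw: [b1@3:R b3@5:R b2@6:L]
Beat 3 (R): throw ball1 h=5 -> lands@8:L; in-air after throw: [b3@5:R b2@6:L b1@8:L]
Beat 4 (L): throw ball4 h=3 -> lands@7:R; in-air after throw: [b3@5:R b2@6:L b4@7:R b1@8:L]
Beat 5 (R): throw ball3 h=5 -> lands@10:L; in-air after throw: [b2@6:L b4@7:R b1@8:L b3@10:L]
Beat 6 (L): throw ball2 h=3 -> lands@9:R; in-air after throw: [b4@7:R b1@8:L b2@9:R b3@10:L]
Beat 7 (R): throw ball4 h=5 -> lands@12:L; in-air after throw: [b1@8:L b2@9:R b3@10:L b4@12:L]
Beat 8 (L): throw ball1 h=3 -> lands@11:R; in-air after throw: [b2@9:R b3@10:L b1@11:R b4@12:L]
Beat 9 (R): throw ball2 h=5 -> lands@14:L; in-air after throw: [b3@10:L b1@11:R b4@12:L b2@14:L]
Beat 10 (L): throw ball3 h=3 -> lands@13:R; in-air after throw: [b1@11:R b4@12:L b3@13:R b2@14:L]
Beat 11 (R): throw ball1 h=5 -> lands@16:L; in-air after throw: [b4@12:L b3@13:R b2@14:L b1@16:L]
Beat 12 (L): throw ball4 h=3 -> lands@15:R; in-air after throw: [b3@13:R b2@14:L b4@15:R b1@16:L]
Ball 4: thrown@4 h=3 -> first land @7; rethrown@7 h=5 -> second land @12

Answer: 7 12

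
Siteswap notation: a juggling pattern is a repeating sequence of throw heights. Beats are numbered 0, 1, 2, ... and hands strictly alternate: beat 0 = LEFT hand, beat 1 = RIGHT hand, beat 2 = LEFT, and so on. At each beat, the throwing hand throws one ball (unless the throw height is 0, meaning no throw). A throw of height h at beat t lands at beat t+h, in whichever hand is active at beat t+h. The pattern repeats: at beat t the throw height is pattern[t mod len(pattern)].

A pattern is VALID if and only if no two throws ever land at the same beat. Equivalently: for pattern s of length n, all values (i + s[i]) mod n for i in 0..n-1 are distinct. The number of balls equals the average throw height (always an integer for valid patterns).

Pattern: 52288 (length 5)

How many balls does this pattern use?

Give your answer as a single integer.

Pattern = [5, 2, 2, 8, 8], length n = 5
  position 0: throw height = 5, running sum = 5
  position 1: throw height = 2, running sum = 7
  position 2: throw height = 2, running sum = 9
  position 3: throw height = 8, running sum = 17
  position 4: throw height = 8, running sum = 25
Total sum = 25; balls = sum / n = 25 / 5 = 5

Answer: 5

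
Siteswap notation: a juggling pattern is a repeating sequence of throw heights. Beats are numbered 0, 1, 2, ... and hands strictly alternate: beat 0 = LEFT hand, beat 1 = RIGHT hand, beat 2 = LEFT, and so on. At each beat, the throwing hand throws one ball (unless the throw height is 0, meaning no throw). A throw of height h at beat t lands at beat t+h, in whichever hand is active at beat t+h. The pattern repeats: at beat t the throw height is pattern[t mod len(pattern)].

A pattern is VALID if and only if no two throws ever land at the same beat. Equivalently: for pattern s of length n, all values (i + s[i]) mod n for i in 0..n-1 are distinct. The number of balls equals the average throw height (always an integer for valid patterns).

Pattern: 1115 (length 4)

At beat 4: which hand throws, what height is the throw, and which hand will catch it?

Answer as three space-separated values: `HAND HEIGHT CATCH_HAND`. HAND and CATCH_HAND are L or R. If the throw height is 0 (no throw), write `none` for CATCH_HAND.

Beat 4: 4 mod 2 = 0, so hand = L
Throw height = pattern[4 mod 4] = pattern[0] = 1
Lands at beat 4+1=5, 5 mod 2 = 1, so catch hand = R

Answer: L 1 R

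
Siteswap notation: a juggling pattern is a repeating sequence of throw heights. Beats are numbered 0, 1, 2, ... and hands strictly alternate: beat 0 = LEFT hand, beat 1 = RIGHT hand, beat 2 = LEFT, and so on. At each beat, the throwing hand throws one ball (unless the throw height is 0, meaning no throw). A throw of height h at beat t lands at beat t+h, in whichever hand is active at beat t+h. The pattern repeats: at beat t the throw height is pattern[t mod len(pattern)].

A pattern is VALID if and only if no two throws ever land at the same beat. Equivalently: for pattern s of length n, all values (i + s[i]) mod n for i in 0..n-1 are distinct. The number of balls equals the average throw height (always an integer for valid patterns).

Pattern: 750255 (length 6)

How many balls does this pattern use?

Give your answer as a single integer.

Answer: 4

Derivation:
Pattern = [7, 5, 0, 2, 5, 5], length n = 6
  position 0: throw height = 7, running sum = 7
  position 1: throw height = 5, running sum = 12
  position 2: throw height = 0, running sum = 12
  position 3: throw height = 2, running sum = 14
  position 4: throw height = 5, running sum = 19
  position 5: throw height = 5, running sum = 24
Total sum = 24; balls = sum / n = 24 / 6 = 4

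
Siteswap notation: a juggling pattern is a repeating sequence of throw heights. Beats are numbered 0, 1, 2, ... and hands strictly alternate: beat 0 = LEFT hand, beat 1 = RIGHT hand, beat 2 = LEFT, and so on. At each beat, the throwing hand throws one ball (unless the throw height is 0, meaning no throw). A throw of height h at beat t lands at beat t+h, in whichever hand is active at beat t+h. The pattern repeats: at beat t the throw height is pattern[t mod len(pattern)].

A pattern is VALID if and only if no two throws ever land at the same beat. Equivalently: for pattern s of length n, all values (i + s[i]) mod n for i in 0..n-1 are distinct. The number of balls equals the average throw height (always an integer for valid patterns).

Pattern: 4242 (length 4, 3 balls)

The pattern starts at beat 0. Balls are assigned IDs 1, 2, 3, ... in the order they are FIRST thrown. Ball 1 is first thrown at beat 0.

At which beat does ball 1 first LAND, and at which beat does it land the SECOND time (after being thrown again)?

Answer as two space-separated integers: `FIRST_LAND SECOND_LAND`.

Answer: 4 8

Derivation:
Beat 0 (L): throw ball1 h=4 -> lands@4:L; in-air after throw: [b1@4:L]
Beat 1 (R): throw ball2 h=2 -> lands@3:R; in-air after throw: [b2@3:R b1@4:L]
Beat 2 (L): throw ball3 h=4 -> lands@6:L; in-air after throw: [b2@3:R b1@4:L b3@6:L]
Beat 3 (R): throw ball2 h=2 -> lands@5:R; in-air after throw: [b1@4:L b2@5:R b3@6:L]
Beat 4 (L): throw ball1 h=4 -> lands@8:L; in-air after throw: [b2@5:R b3@6:L b1@8:L]
Beat 5 (R): throw ball2 h=2 -> lands@7:R; in-air after throw: [b3@6:L b2@7:R b1@8:L]
Beat 6 (L): throw ball3 h=4 -> lands@10:L; in-air after throw: [b2@7:R b1@8:L b3@10:L]
Beat 7 (R): throw ball2 h=2 -> lands@9:R; in-air after throw: [b1@8:L b2@9:R b3@10:L]
Beat 8 (L): throw ball1 h=4 -> lands@12:L; in-air after throw: [b2@9:R b3@10:L b1@12:L]
Ball 1: thrown@0 h=4 -> first land @4; rethrown@4 h=4 -> second land @8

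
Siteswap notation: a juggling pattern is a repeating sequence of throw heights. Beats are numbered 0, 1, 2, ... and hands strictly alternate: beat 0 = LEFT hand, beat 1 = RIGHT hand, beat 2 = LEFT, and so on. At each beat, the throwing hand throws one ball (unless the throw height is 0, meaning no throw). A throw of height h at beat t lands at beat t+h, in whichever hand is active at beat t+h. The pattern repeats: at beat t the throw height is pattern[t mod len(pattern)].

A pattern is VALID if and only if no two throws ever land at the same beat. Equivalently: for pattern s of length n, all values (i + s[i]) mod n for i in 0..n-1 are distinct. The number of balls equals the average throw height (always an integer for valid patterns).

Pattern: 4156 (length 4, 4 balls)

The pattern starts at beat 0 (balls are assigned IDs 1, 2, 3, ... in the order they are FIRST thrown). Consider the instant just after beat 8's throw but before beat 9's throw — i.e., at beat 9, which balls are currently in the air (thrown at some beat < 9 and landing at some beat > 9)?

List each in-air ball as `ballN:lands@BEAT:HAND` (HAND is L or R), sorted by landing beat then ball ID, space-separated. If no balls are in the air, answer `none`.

Beat 0 (L): throw ball1 h=4 -> lands@4:L; in-air after throw: [b1@4:L]
Beat 1 (R): throw ball2 h=1 -> lands@2:L; in-air after throw: [b2@2:L b1@4:L]
Beat 2 (L): throw ball2 h=5 -> lands@7:R; in-air after throw: [b1@4:L b2@7:R]
Beat 3 (R): throw ball3 h=6 -> lands@9:R; in-air after throw: [b1@4:L b2@7:R b3@9:R]
Beat 4 (L): throw ball1 h=4 -> lands@8:L; in-air after throw: [b2@7:R b1@8:L b3@9:R]
Beat 5 (R): throw ball4 h=1 -> lands@6:L; in-air after throw: [b4@6:L b2@7:R b1@8:L b3@9:R]
Beat 6 (L): throw ball4 h=5 -> lands@11:R; in-air after throw: [b2@7:R b1@8:L b3@9:R b4@11:R]
Beat 7 (R): throw ball2 h=6 -> lands@13:R; in-air after throw: [b1@8:L b3@9:R b4@11:R b2@13:R]
Beat 8 (L): throw ball1 h=4 -> lands@12:L; in-air after throw: [b3@9:R b4@11:R b1@12:L b2@13:R]
Beat 9 (R): throw ball3 h=1 -> lands@10:L; in-air after throw: [b3@10:L b4@11:R b1@12:L b2@13:R]

Answer: ball4:lands@11:R ball1:lands@12:L ball2:lands@13:R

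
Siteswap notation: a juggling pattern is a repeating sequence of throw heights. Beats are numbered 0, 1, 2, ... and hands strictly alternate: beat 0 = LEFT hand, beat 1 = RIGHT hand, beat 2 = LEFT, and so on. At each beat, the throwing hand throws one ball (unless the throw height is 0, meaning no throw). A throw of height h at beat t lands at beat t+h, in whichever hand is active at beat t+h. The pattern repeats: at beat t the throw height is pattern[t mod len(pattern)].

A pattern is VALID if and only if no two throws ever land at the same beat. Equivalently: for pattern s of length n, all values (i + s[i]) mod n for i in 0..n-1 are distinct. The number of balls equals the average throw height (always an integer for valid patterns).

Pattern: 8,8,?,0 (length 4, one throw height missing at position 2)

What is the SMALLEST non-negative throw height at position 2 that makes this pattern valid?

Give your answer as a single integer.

Answer: 0

Derivation:
i=0: (0 + 8) mod 4 = 0
i=1: (1 + 8) mod 4 = 1
i=2: s[i]=? (unknown)
i=3: (3 + 0) mod 4 = 3
Known residues: [0, 1, 3]; need a permutation of 0..3, so missing residue r = 2
Need (2 + s) mod 4 = 2; smallest s = (2 - 2) mod 4 = 0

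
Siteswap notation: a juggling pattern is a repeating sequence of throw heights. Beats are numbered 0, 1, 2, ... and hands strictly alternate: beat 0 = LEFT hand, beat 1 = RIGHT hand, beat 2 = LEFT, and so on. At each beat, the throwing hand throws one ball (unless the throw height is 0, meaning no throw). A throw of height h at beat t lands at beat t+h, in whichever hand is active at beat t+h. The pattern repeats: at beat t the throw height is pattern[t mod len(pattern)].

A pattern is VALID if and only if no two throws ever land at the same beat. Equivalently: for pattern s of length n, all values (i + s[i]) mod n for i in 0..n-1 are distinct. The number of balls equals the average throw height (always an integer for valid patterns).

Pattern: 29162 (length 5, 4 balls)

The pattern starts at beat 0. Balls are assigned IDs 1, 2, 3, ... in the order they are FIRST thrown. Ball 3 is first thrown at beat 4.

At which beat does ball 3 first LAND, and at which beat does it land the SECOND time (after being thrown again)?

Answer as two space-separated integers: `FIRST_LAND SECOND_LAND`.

Beat 0 (L): throw ball1 h=2 -> lands@2:L; in-air after throw: [b1@2:L]
Beat 1 (R): throw ball2 h=9 -> lands@10:L; in-air after throw: [b1@2:L b2@10:L]
Beat 2 (L): throw ball1 h=1 -> lands@3:R; in-air after throw: [b1@3:R b2@10:L]
Beat 3 (R): throw ball1 h=6 -> lands@9:R; in-air after throw: [b1@9:R b2@10:L]
Beat 4 (L): throw ball3 h=2 -> lands@6:L; in-air after throw: [b3@6:L b1@9:R b2@10:L]
Beat 5 (R): throw ball4 h=2 -> lands@7:R; in-air after throw: [b3@6:L b4@7:R b1@9:R b2@10:L]
Beat 6 (L): throw ball3 h=9 -> lands@15:R; in-air after throw: [b4@7:R b1@9:R b2@10:L b3@15:R]
Beat 7 (R): throw ball4 h=1 -> lands@8:L; in-air after throw: [b4@8:L b1@9:R b2@10:L b3@15:R]
Beat 8 (L): throw ball4 h=6 -> lands@14:L; in-air after throw: [b1@9:R b2@10:L b4@14:L b3@15:R]
Beat 9 (R): throw ball1 h=2 -> lands@11:R; in-air after throw: [b2@10:L b1@11:R b4@14:L b3@15:R]
Beat 10 (L): throw ball2 h=2 -> lands@12:L; in-air after throw: [b1@11:R b2@12:L b4@14:L b3@15:R]
Beat 11 (R): throw ball1 h=9 -> lands@20:L; in-air after throw: [b2@12:L b4@14:L b3@15:R b1@20:L]
Beat 12 (L): throw ball2 h=1 -> lands@13:R; in-air after throw: [b2@13:R b4@14:L b3@15:R b1@20:L]
Beat 13 (R): throw ball2 h=6 -> lands@19:R; in-air after throw: [b4@14:L b3@15:R b2@19:R b1@20:L]
Beat 14 (L): throw ball4 h=2 -> lands@16:L; in-air after throw: [b3@15:R b4@16:L b2@19:R b1@20:L]
Beat 15 (R): throw ball3 h=2 -> lands@17:R; in-air after throw: [b4@16:L b3@17:R b2@19:R b1@20:L]
Ball 3: thrown@4 h=2 -> first land @6; rethrown@6 h=9 -> second land @15

Answer: 6 15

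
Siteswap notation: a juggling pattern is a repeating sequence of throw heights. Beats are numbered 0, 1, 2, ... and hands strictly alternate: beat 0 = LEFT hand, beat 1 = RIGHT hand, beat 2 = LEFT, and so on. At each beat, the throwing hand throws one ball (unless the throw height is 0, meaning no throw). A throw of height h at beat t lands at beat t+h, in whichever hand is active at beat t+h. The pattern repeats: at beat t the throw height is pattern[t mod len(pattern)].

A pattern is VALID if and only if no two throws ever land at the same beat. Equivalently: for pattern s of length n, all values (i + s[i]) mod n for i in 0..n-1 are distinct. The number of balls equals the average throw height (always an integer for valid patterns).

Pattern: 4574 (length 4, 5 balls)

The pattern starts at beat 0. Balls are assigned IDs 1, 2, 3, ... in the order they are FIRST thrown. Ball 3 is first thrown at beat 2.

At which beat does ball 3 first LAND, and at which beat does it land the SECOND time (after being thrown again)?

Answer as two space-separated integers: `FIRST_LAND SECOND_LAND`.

Answer: 9 14

Derivation:
Beat 0 (L): throw ball1 h=4 -> lands@4:L; in-air after throw: [b1@4:L]
Beat 1 (R): throw ball2 h=5 -> lands@6:L; in-air after throw: [b1@4:L b2@6:L]
Beat 2 (L): throw ball3 h=7 -> lands@9:R; in-air after throw: [b1@4:L b2@6:L b3@9:R]
Beat 3 (R): throw ball4 h=4 -> lands@7:R; in-air after throw: [b1@4:L b2@6:L b4@7:R b3@9:R]
Beat 4 (L): throw ball1 h=4 -> lands@8:L; in-air after throw: [b2@6:L b4@7:R b1@8:L b3@9:R]
Beat 5 (R): throw ball5 h=5 -> lands@10:L; in-air after throw: [b2@6:L b4@7:R b1@8:L b3@9:R b5@10:L]
Beat 6 (L): throw ball2 h=7 -> lands@13:R; in-air after throw: [b4@7:R b1@8:L b3@9:R b5@10:L b2@13:R]
Beat 7 (R): throw ball4 h=4 -> lands@11:R; in-air after throw: [b1@8:L b3@9:R b5@10:L b4@11:R b2@13:R]
Beat 8 (L): throw ball1 h=4 -> lands@12:L; in-air after throw: [b3@9:R b5@10:L b4@11:R b1@12:L b2@13:R]
Beat 9 (R): throw ball3 h=5 -> lands@14:L; in-air after throw: [b5@10:L b4@11:R b1@12:L b2@13:R b3@14:L]
Beat 10 (L): throw ball5 h=7 -> lands@17:R; in-air after throw: [b4@11:R b1@12:L b2@13:R b3@14:L b5@17:R]
Beat 11 (R): throw ball4 h=4 -> lands@15:R; in-air after throw: [b1@12:L b2@13:R b3@14:L b4@15:R b5@17:R]
Beat 12 (L): throw ball1 h=4 -> lands@16:L; in-air after throw: [b2@13:R b3@14:L b4@15:R b1@16:L b5@17:R]
Beat 13 (R): throw ball2 h=5 -> lands@18:L; in-air after throw: [b3@14:L b4@15:R b1@16:L b5@17:R b2@18:L]
Beat 14 (L): throw ball3 h=7 -> lands@21:R; in-air after throw: [b4@15:R b1@16:L b5@17:R b2@18:L b3@21:R]
Ball 3: thrown@2 h=7 -> first land @9; rethrown@9 h=5 -> second land @14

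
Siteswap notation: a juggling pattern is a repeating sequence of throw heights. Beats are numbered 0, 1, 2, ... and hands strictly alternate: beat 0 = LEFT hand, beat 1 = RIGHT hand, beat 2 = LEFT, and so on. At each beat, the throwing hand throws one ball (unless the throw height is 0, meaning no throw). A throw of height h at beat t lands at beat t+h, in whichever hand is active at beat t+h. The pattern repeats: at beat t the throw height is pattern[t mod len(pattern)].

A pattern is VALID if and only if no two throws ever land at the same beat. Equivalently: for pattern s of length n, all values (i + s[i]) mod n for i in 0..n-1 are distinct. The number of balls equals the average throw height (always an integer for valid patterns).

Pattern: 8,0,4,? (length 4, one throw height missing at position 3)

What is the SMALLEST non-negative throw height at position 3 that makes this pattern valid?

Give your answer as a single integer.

Answer: 0

Derivation:
i=0: (0 + 8) mod 4 = 0
i=1: (1 + 0) mod 4 = 1
i=2: (2 + 4) mod 4 = 2
i=3: s[i]=? (unknown)
Known residues: [0, 1, 2]; need a permutation of 0..3, so missing residue r = 3
Need (3 + s) mod 4 = 3; smallest s = (3 - 3) mod 4 = 0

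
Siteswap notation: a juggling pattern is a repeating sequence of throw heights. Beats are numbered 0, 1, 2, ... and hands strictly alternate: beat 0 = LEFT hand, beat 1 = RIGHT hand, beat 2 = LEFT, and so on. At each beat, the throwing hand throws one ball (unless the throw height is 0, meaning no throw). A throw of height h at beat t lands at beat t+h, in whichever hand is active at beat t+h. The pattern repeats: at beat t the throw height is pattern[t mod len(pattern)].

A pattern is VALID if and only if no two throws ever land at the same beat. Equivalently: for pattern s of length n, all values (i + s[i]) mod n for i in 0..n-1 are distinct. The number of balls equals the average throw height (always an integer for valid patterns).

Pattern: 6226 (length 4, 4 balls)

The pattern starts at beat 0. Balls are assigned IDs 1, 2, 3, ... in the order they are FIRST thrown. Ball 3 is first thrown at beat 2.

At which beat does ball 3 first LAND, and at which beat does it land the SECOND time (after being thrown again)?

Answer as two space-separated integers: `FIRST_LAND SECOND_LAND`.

Beat 0 (L): throw ball1 h=6 -> lands@6:L; in-air after throw: [b1@6:L]
Beat 1 (R): throw ball2 h=2 -> lands@3:R; in-air after throw: [b2@3:R b1@6:L]
Beat 2 (L): throw ball3 h=2 -> lands@4:L; in-air after throw: [b2@3:R b3@4:L b1@6:L]
Beat 3 (R): throw ball2 h=6 -> lands@9:R; in-air after throw: [b3@4:L b1@6:L b2@9:R]
Beat 4 (L): throw ball3 h=6 -> lands@10:L; in-air after throw: [b1@6:L b2@9:R b3@10:L]
Beat 5 (R): throw ball4 h=2 -> lands@7:R; in-air after throw: [b1@6:L b4@7:R b2@9:R b3@10:L]
Beat 6 (L): throw ball1 h=2 -> lands@8:L; in-air after throw: [b4@7:R b1@8:L b2@9:R b3@10:L]
Beat 7 (R): throw ball4 h=6 -> lands@13:R; in-air after throw: [b1@8:L b2@9:R b3@10:L b4@13:R]
Beat 8 (L): throw ball1 h=6 -> lands@14:L; in-air after throw: [b2@9:R b3@10:L b4@13:R b1@14:L]
Beat 9 (R): throw ball2 h=2 -> lands@11:R; in-air after throw: [b3@10:L b2@11:R b4@13:R b1@14:L]
Beat 10 (L): throw ball3 h=2 -> lands@12:L; in-air after throw: [b2@11:R b3@12:L b4@13:R b1@14:L]
Ball 3: thrown@2 h=2 -> first land @4; rethrown@4 h=6 -> second land @10

Answer: 4 10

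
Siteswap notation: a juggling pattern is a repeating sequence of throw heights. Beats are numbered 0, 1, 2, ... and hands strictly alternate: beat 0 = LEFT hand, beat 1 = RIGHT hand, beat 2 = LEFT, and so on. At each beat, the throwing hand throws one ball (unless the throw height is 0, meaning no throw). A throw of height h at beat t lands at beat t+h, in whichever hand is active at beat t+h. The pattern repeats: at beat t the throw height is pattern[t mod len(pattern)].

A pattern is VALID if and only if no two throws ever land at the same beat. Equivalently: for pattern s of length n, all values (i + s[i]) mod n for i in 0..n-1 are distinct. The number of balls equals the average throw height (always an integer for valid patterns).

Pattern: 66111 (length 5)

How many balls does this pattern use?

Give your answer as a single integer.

Answer: 3

Derivation:
Pattern = [6, 6, 1, 1, 1], length n = 5
  position 0: throw height = 6, running sum = 6
  position 1: throw height = 6, running sum = 12
  position 2: throw height = 1, running sum = 13
  position 3: throw height = 1, running sum = 14
  position 4: throw height = 1, running sum = 15
Total sum = 15; balls = sum / n = 15 / 5 = 3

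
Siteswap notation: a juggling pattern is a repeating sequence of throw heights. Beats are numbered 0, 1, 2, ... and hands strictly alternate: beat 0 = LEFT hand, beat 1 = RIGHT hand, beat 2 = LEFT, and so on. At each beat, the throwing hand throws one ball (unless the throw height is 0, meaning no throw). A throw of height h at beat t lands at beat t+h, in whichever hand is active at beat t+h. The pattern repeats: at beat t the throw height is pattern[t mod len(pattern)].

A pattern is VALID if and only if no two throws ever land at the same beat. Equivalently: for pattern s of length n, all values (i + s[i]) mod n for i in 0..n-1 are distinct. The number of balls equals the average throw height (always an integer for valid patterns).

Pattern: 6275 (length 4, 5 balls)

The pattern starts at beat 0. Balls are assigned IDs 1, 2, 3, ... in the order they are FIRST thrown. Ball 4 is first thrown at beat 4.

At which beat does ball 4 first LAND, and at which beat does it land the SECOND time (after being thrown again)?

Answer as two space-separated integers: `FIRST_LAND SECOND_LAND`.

Answer: 10 17

Derivation:
Beat 0 (L): throw ball1 h=6 -> lands@6:L; in-air after throw: [b1@6:L]
Beat 1 (R): throw ball2 h=2 -> lands@3:R; in-air after throw: [b2@3:R b1@6:L]
Beat 2 (L): throw ball3 h=7 -> lands@9:R; in-air after throw: [b2@3:R b1@6:L b3@9:R]
Beat 3 (R): throw ball2 h=5 -> lands@8:L; in-air after throw: [b1@6:L b2@8:L b3@9:R]
Beat 4 (L): throw ball4 h=6 -> lands@10:L; in-air after throw: [b1@6:L b2@8:L b3@9:R b4@10:L]
Beat 5 (R): throw ball5 h=2 -> lands@7:R; in-air after throw: [b1@6:L b5@7:R b2@8:L b3@9:R b4@10:L]
Beat 6 (L): throw ball1 h=7 -> lands@13:R; in-air after throw: [b5@7:R b2@8:L b3@9:R b4@10:L b1@13:R]
Beat 7 (R): throw ball5 h=5 -> lands@12:L; in-air after throw: [b2@8:L b3@9:R b4@10:L b5@12:L b1@13:R]
Beat 8 (L): throw ball2 h=6 -> lands@14:L; in-air after throw: [b3@9:R b4@10:L b5@12:L b1@13:R b2@14:L]
Beat 9 (R): throw ball3 h=2 -> lands@11:R; in-air after throw: [b4@10:L b3@11:R b5@12:L b1@13:R b2@14:L]
Beat 10 (L): throw ball4 h=7 -> lands@17:R; in-air after throw: [b3@11:R b5@12:L b1@13:R b2@14:L b4@17:R]
Beat 11 (R): throw ball3 h=5 -> lands@16:L; in-air after throw: [b5@12:L b1@13:R b2@14:L b3@16:L b4@17:R]
Beat 12 (L): throw ball5 h=6 -> lands@18:L; in-air after throw: [b1@13:R b2@14:L b3@16:L b4@17:R b5@18:L]
Beat 13 (R): throw ball1 h=2 -> lands@15:R; in-air after throw: [b2@14:L b1@15:R b3@16:L b4@17:R b5@18:L]
Beat 14 (L): throw ball2 h=7 -> lands@21:R; in-air after throw: [b1@15:R b3@16:L b4@17:R b5@18:L b2@21:R]
Beat 15 (R): throw ball1 h=5 -> lands@20:L; in-air after throw: [b3@16:L b4@17:R b5@18:L b1@20:L b2@21:R]
Beat 16 (L): throw ball3 h=6 -> lands@22:L; in-air after throw: [b4@17:R b5@18:L b1@20:L b2@21:R b3@22:L]
Beat 17 (R): throw ball4 h=2 -> lands@19:R; in-air after throw: [b5@18:L b4@19:R b1@20:L b2@21:R b3@22:L]
Ball 4: thrown@4 h=6 -> first land @10; rethrown@10 h=7 -> second land @17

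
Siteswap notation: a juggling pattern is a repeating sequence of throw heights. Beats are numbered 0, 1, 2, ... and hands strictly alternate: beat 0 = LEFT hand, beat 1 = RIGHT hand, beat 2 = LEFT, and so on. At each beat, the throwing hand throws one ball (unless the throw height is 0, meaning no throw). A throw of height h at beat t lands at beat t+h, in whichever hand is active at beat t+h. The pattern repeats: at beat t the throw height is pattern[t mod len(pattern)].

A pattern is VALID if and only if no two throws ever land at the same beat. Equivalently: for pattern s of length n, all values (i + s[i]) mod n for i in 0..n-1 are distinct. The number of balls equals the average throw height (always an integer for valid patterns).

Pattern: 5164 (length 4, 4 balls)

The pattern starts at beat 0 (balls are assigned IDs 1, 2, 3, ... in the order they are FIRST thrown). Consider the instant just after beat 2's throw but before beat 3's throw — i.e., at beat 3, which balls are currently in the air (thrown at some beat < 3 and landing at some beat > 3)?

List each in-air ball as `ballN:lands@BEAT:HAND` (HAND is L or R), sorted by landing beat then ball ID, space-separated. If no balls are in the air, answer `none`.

Beat 0 (L): throw ball1 h=5 -> lands@5:R; in-air after throw: [b1@5:R]
Beat 1 (R): throw ball2 h=1 -> lands@2:L; in-air after throw: [b2@2:L b1@5:R]
Beat 2 (L): throw ball2 h=6 -> lands@8:L; in-air after throw: [b1@5:R b2@8:L]
Beat 3 (R): throw ball3 h=4 -> lands@7:R; in-air after throw: [b1@5:R b3@7:R b2@8:L]

Answer: ball1:lands@5:R ball2:lands@8:L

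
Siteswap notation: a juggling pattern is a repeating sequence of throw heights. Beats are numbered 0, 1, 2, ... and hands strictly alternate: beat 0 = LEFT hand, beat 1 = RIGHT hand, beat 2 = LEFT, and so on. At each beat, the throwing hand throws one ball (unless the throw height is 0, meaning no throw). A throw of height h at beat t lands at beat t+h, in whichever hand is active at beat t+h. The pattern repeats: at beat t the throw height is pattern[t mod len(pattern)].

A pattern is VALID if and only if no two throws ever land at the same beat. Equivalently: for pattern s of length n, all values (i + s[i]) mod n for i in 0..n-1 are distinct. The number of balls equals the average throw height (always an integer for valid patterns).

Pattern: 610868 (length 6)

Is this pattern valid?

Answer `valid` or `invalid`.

i=0: (i + s[i]) mod n = (0 + 6) mod 6 = 0
i=1: (i + s[i]) mod n = (1 + 1) mod 6 = 2
i=2: (i + s[i]) mod n = (2 + 0) mod 6 = 2
i=3: (i + s[i]) mod n = (3 + 8) mod 6 = 5
i=4: (i + s[i]) mod n = (4 + 6) mod 6 = 4
i=5: (i + s[i]) mod n = (5 + 8) mod 6 = 1
Residues: [0, 2, 2, 5, 4, 1], distinct: False

Answer: invalid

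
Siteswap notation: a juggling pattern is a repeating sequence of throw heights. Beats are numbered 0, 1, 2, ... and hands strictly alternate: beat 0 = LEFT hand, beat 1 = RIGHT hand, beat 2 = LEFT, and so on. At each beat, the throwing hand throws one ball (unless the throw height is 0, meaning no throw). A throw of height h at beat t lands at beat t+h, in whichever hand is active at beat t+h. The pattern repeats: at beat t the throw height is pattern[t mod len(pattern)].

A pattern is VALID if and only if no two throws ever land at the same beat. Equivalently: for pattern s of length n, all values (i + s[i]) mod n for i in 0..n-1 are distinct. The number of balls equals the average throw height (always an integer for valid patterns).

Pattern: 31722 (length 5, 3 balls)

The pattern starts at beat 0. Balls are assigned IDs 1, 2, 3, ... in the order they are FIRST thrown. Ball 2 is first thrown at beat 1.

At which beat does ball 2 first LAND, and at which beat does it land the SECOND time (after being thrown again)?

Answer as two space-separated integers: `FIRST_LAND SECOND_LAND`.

Answer: 2 9

Derivation:
Beat 0 (L): throw ball1 h=3 -> lands@3:R; in-air after throw: [b1@3:R]
Beat 1 (R): throw ball2 h=1 -> lands@2:L; in-air after throw: [b2@2:L b1@3:R]
Beat 2 (L): throw ball2 h=7 -> lands@9:R; in-air after throw: [b1@3:R b2@9:R]
Beat 3 (R): throw ball1 h=2 -> lands@5:R; in-air after throw: [b1@5:R b2@9:R]
Beat 4 (L): throw ball3 h=2 -> lands@6:L; in-air after throw: [b1@5:R b3@6:L b2@9:R]
Beat 5 (R): throw ball1 h=3 -> lands@8:L; in-air after throw: [b3@6:L b1@8:L b2@9:R]
Beat 6 (L): throw ball3 h=1 -> lands@7:R; in-air after throw: [b3@7:R b1@8:L b2@9:R]
Beat 7 (R): throw ball3 h=7 -> lands@14:L; in-air after throw: [b1@8:L b2@9:R b3@14:L]
Beat 8 (L): throw ball1 h=2 -> lands@10:L; in-air after throw: [b2@9:R b1@10:L b3@14:L]
Beat 9 (R): throw ball2 h=2 -> lands@11:R; in-air after throw: [b1@10:L b2@11:R b3@14:L]
Ball 2: thrown@1 h=1 -> first land @2; rethrown@2 h=7 -> second land @9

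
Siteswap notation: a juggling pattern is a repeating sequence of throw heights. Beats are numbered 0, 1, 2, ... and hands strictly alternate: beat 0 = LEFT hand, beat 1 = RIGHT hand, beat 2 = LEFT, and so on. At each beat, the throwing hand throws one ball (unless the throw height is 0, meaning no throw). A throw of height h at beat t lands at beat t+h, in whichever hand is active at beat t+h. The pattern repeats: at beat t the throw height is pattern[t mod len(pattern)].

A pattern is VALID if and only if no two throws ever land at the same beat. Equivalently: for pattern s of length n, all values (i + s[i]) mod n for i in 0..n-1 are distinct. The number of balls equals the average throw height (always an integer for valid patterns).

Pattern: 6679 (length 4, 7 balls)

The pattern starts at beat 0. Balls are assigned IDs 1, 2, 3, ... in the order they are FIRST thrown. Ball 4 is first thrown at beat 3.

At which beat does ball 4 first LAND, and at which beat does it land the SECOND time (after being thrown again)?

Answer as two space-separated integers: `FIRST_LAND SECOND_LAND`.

Beat 0 (L): throw ball1 h=6 -> lands@6:L; in-air after throw: [b1@6:L]
Beat 1 (R): throw ball2 h=6 -> lands@7:R; in-air after throw: [b1@6:L b2@7:R]
Beat 2 (L): throw ball3 h=7 -> lands@9:R; in-air after throw: [b1@6:L b2@7:R b3@9:R]
Beat 3 (R): throw ball4 h=9 -> lands@12:L; in-air after throw: [b1@6:L b2@7:R b3@9:R b4@12:L]
Beat 4 (L): throw ball5 h=6 -> lands@10:L; in-air after throw: [b1@6:L b2@7:R b3@9:R b5@10:L b4@12:L]
Beat 5 (R): throw ball6 h=6 -> lands@11:R; in-air after throw: [b1@6:L b2@7:R b3@9:R b5@10:L b6@11:R b4@12:L]
Beat 6 (L): throw ball1 h=7 -> lands@13:R; in-air after throw: [b2@7:R b3@9:R b5@10:L b6@11:R b4@12:L b1@13:R]
Beat 7 (R): throw ball2 h=9 -> lands@16:L; in-air after throw: [b3@9:R b5@10:L b6@11:R b4@12:L b1@13:R b2@16:L]
Beat 8 (L): throw ball7 h=6 -> lands@14:L; in-air after throw: [b3@9:R b5@10:L b6@11:R b4@12:L b1@13:R b7@14:L b2@16:L]
Beat 9 (R): throw ball3 h=6 -> lands@15:R; in-air after throw: [b5@10:L b6@11:R b4@12:L b1@13:R b7@14:L b3@15:R b2@16:L]
Beat 10 (L): throw ball5 h=7 -> lands@17:R; in-air after throw: [b6@11:R b4@12:L b1@13:R b7@14:L b3@15:R b2@16:L b5@17:R]
Beat 11 (R): throw ball6 h=9 -> lands@20:L; in-air after throw: [b4@12:L b1@13:R b7@14:L b3@15:R b2@16:L b5@17:R b6@20:L]
Beat 12 (L): throw ball4 h=6 -> lands@18:L; in-air after throw: [b1@13:R b7@14:L b3@15:R b2@16:L b5@17:R b4@18:L b6@20:L]
Beat 13 (R): throw ball1 h=6 -> lands@19:R; in-air after throw: [b7@14:L b3@15:R b2@16:L b5@17:R b4@18:L b1@19:R b6@20:L]
Beat 14 (L): throw ball7 h=7 -> lands@21:R; in-air after throw: [b3@15:R b2@16:L b5@17:R b4@18:L b1@19:R b6@20:L b7@21:R]
Beat 15 (R): throw ball3 h=9 -> lands@24:L; in-air after throw: [b2@16:L b5@17:R b4@18:L b1@19:R b6@20:L b7@21:R b3@24:L]
Beat 16 (L): throw ball2 h=6 -> lands@22:L; in-air after throw: [b5@17:R b4@18:L b1@19:R b6@20:L b7@21:R b2@22:L b3@24:L]
Beat 17 (R): throw ball5 h=6 -> lands@23:R; in-air after throw: [b4@18:L b1@19:R b6@20:L b7@21:R b2@22:L b5@23:R b3@24:L]
Beat 18 (L): throw ball4 h=7 -> lands@25:R; in-air after throw: [b1@19:R b6@20:L b7@21:R b2@22:L b5@23:R b3@24:L b4@25:R]
Ball 4: thrown@3 h=9 -> first land @12; rethrown@12 h=6 -> second land @18

Answer: 12 18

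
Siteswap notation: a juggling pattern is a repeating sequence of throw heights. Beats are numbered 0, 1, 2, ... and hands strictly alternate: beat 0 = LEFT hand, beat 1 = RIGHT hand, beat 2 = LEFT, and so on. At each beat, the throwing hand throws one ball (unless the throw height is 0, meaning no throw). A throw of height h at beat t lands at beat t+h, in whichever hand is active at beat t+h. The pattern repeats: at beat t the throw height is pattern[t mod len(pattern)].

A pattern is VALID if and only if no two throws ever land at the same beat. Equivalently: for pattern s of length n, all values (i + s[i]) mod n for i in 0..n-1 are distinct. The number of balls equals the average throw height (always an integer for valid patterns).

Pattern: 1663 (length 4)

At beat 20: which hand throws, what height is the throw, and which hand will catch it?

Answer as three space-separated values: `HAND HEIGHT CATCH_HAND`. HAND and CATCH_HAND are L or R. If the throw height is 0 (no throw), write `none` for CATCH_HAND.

Beat 20: 20 mod 2 = 0, so hand = L
Throw height = pattern[20 mod 4] = pattern[0] = 1
Lands at beat 20+1=21, 21 mod 2 = 1, so catch hand = R

Answer: L 1 R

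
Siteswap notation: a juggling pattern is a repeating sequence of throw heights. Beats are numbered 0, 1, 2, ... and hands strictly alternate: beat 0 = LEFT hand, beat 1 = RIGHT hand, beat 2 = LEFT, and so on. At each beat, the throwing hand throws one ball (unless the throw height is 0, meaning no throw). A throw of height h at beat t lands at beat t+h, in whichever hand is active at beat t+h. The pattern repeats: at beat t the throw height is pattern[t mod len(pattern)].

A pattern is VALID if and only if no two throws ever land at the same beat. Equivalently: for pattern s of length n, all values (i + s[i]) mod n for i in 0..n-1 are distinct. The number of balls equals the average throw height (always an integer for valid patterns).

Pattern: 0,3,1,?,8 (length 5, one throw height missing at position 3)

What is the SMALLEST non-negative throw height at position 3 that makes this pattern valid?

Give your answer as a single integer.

Answer: 3

Derivation:
i=0: (0 + 0) mod 5 = 0
i=1: (1 + 3) mod 5 = 4
i=2: (2 + 1) mod 5 = 3
i=3: s[i]=? (unknown)
i=4: (4 + 8) mod 5 = 2
Known residues: [0, 2, 3, 4]; need a permutation of 0..4, so missing residue r = 1
Need (3 + s) mod 5 = 1; smallest s = (1 - 3) mod 5 = 3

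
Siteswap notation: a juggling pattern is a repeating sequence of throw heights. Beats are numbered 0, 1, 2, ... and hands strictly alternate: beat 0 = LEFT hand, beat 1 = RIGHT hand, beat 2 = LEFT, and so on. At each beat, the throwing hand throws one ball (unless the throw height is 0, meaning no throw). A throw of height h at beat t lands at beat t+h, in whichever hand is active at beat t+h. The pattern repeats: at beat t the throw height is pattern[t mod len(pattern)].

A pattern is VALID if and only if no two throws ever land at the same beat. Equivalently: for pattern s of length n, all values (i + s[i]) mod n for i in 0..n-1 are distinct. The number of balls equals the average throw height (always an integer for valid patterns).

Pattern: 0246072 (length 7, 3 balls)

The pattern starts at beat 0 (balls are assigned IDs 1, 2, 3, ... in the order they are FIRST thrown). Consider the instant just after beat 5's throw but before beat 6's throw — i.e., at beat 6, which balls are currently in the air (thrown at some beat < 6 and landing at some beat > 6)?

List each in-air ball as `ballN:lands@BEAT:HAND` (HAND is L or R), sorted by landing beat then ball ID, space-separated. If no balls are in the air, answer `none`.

Beat 1 (R): throw ball1 h=2 -> lands@3:R; in-air after throw: [b1@3:R]
Beat 2 (L): throw ball2 h=4 -> lands@6:L; in-air after throw: [b1@3:R b2@6:L]
Beat 3 (R): throw ball1 h=6 -> lands@9:R; in-air after throw: [b2@6:L b1@9:R]
Beat 5 (R): throw ball3 h=7 -> lands@12:L; in-air after throw: [b2@6:L b1@9:R b3@12:L]
Beat 6 (L): throw ball2 h=2 -> lands@8:L; in-air after throw: [b2@8:L b1@9:R b3@12:L]

Answer: ball1:lands@9:R ball3:lands@12:L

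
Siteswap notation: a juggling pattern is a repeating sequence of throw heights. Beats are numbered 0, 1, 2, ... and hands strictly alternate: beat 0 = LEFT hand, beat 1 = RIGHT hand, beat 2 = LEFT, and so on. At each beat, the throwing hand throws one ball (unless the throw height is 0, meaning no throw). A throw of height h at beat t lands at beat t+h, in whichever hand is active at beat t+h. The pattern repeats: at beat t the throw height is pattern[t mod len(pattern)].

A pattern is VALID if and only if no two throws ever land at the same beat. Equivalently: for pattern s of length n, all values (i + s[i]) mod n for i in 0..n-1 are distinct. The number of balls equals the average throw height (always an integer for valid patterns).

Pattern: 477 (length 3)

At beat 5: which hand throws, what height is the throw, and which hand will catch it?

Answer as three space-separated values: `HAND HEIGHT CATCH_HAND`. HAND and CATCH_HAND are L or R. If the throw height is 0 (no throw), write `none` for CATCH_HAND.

Beat 5: 5 mod 2 = 1, so hand = R
Throw height = pattern[5 mod 3] = pattern[2] = 7
Lands at beat 5+7=12, 12 mod 2 = 0, so catch hand = L

Answer: R 7 L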